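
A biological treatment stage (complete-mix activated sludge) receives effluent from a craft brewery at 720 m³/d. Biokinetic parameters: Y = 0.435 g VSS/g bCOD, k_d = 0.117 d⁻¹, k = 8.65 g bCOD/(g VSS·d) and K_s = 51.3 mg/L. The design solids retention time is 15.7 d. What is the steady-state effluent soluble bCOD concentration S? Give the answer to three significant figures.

For a completely mixed reactor with recycle the Lawrence–McCarty relation gives S = K_s·(1 + k_d·θ_c) / [θ_c·(Y·k − k_d) − 1] = 51.3 × (1 + 0.117 × 15.7) / [15.7 × (0.435 × 8.65 − 0.117) − 1] = 145.5 / 56.24 = 2.588 mg/L.

S ≈ 2.59 mg/L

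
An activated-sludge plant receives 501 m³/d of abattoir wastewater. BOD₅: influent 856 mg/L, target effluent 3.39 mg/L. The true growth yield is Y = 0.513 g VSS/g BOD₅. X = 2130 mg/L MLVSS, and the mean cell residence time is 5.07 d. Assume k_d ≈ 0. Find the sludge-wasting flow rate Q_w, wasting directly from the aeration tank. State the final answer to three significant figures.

Q_w ≈ 103 m³/d

V·X = Y·Q·ΔS·θ_c gives V = 0.513 × 501 × (856 − 3.39) × 5.07 / 2130 = 521.6 m³.
With mixed-liquor wasting, θ_c = V/Q_w, so Q_w = V/θ_c = 521.6/5.07 = 102.9 m³/d.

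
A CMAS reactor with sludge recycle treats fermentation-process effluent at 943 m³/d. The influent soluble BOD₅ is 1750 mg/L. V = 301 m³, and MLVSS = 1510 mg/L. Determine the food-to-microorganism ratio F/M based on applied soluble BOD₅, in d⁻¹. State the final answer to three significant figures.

F/M = applied load / biomass = Q·S₀/(V·X) = 943 × 1750 / (301.0 × 1510) = 3.631 d⁻¹.

F/M ≈ 3.63 d⁻¹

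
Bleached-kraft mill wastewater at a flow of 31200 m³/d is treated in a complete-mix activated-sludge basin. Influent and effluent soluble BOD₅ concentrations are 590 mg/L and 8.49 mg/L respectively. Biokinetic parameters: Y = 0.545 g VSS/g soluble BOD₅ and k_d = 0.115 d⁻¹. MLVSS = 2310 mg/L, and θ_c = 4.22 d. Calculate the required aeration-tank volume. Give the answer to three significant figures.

From the SRT design equation V = Y Q (S₀−S) θ_c / [X (1 + k_d θ_c)] = 0.545 × 31200 × (590 − 8.49) × 4.22 / [2310 × (1 + 0.115 × 4.22)] = 4.17×10^7 / 3431 = 12162 m³.

V ≈ 12200 m³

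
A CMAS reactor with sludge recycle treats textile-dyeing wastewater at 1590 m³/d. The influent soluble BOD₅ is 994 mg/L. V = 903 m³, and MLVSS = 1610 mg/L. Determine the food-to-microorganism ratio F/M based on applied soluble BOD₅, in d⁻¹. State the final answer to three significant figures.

F/M ≈ 1.09 d⁻¹

F/M = applied load / biomass = Q·S₀/(V·X) = 1590 × 994 / (903.0 × 1610) = 1.087 d⁻¹.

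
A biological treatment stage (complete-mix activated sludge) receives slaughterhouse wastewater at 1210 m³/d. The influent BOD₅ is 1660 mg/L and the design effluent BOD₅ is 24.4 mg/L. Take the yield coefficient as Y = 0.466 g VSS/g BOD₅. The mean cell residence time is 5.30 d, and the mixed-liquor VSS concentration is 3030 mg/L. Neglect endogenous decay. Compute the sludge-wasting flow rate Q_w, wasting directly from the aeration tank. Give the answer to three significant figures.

With k_d = 0 the design equation reduces to V = Y Q (S₀−S) θ_c / X = 0.466 × 1210 × (1660 − 24.4) × 5.30 / 3030 = 1613 m³.
For wasting at MLVSS concentration, Q_w = V/θ_c = 1613/5.30 = 304.4 m³/d.

Q_w ≈ 304 m³/d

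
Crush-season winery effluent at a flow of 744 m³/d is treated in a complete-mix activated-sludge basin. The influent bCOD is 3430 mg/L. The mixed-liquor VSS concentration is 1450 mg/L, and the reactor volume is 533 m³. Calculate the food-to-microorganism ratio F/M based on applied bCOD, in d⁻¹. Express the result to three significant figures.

F/M = applied load / biomass = Q·S₀/(V·X) = 744 × 3430 / (533.0 × 1450) = 3.302 d⁻¹.

F/M ≈ 3.30 d⁻¹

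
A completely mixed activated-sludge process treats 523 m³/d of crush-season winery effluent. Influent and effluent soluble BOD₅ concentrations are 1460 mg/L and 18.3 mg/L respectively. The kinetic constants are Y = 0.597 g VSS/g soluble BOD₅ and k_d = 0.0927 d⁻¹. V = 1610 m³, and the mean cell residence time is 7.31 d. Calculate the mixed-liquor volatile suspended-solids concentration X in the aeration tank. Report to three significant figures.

Solving the biomass balance for X: X = Y Q (S₀−S) θ_c / [V (1+k_d θ_c)] = 0.597 × 523 × (1460 − 18.3) × 7.31 / [1610 × (1 + 0.0927 × 7.31)] = 1218 mg/L.

X ≈ 1220 mg/L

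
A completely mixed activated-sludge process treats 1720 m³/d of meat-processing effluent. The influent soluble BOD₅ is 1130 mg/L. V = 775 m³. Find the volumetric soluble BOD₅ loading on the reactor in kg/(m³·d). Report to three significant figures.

Volumetric loading L_v = Q·S₀ / V = 1720 × 1130 g/m³ / 775.0 m³ = 2508 g/(m³·d) = 2.508 kg soluble BOD₅/(m³·d).

L_v ≈ 2.51 kg soluble BOD₅/(m³·d)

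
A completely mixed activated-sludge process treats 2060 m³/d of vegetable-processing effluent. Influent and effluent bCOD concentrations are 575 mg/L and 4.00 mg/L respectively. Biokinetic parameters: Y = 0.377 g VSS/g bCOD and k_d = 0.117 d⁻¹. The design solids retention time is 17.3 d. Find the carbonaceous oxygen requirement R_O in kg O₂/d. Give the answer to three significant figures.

Correct the yield for decay: Y_obs = Y/(1 + k_d θ_c) = 0.377 / (1 + 0.117 × 17.3) = 0.377 / 3.024 = 0.1247.
Q·(S₀ − S) = 2060 × (575 − 4.00) × 10⁻³ = 1176 kg/d removed.
Net sludge production P_X = 0.1247 × 1176 = 146.6 kg VSS/d.
Carbonaceous O₂ demand = substrate oxidised − cell-mass equivalent = 1176 − 1.42 × 146.6 = 968.0 kg O₂/d.

R_O ≈ 968 kg O₂/d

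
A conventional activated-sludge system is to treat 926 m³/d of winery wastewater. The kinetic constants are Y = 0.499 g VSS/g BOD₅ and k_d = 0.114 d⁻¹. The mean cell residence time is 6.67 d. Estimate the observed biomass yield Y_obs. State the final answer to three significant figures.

Y_obs ≈ 0.283 g VSS/g BOD₅

The observed yield is Y_obs = Y/(1 + k_d·θ_c) = 0.499 / (1 + 0.114 × 6.67) = 0.499 / 1.760 = 0.2835 g VSS per g BOD₅ removed.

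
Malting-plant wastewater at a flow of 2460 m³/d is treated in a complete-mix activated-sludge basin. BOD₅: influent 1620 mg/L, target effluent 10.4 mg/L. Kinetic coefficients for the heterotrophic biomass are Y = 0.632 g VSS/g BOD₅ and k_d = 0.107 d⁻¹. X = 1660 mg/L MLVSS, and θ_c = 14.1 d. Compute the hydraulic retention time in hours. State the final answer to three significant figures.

Rearranging the biomass balance for a CMAS with decay, V = Y·Q·ΔS·θ_c / [X·(1+k_d θ_c)] = 0.632 × 2460 × (1620 − 10.4) × 14.1 / [1660 × (1 + 0.107 × 14.1)] = 3.53×10^7 / 4164 = 8473 m³.
Hydraulic retention time τ = V/Q = 8473 / 2460 = 3.444 d = 82.66 h.

τ ≈ 82.7 h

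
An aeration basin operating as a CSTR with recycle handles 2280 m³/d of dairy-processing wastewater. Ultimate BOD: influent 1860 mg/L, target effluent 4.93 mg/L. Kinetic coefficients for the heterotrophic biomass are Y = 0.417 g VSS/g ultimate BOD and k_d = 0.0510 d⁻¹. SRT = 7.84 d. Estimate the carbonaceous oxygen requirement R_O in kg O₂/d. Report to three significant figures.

R_O ≈ 2440 kg O₂/d

Correct the yield for decay: Y_obs = Y/(1 + k_d θ_c) = 0.417 / (1 + 0.0510 × 7.84) = 0.417 / 1.400 = 0.2979.
Mass of ultimate BOD removed per day: Q(S₀ − S) = 2280 × 1855 g/m³ = 4230 kg/d.
Biomass synthesised: P_X = Y_obs × 4230 = 1260 kg VSS/d.
Carbonaceous O₂ demand = substrate oxidised − cell-mass equivalent = 4230 − 1.42 × 1260 = 2440 kg O₂/d.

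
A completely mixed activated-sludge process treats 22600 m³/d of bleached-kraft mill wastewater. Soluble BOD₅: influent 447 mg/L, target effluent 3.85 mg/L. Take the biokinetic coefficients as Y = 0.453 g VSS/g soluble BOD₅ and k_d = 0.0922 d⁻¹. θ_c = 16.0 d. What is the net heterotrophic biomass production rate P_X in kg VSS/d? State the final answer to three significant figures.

Y_obs = Y / (1 + k_d θ_c) = 0.453 / (1 + 0.0922 × 16.0) = 0.453 / 2.475 = 0.1830.
Q·(S₀ − S) = 22600 × (447 − 3.85) × 10⁻³ = 10015 kg/d removed.
Biomass produced: P_X = Y_obs·Q·ΔS = 0.1830 × 10015 ≈ 1833 kg VSS/d.

P_X ≈ 1830 kg VSS/d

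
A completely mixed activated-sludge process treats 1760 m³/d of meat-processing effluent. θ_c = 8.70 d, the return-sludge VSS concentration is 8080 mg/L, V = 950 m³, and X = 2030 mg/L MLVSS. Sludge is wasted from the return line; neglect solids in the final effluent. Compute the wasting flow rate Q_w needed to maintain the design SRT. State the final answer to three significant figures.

Wasting from the return line (neglecting effluent solids): Q_w = V·X / (θ_c·X_r) = 950.0 × 2030 / (8.70 × 8080) = 27.43 m³/d.

Q_w ≈ 27.4 m³/d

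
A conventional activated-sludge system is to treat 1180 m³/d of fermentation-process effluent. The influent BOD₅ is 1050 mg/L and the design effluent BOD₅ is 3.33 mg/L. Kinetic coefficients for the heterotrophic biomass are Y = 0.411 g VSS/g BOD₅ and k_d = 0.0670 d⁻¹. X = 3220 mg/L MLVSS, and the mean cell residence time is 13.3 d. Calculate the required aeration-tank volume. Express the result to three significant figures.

From the SRT design equation V = Y Q (S₀−S) θ_c / [X (1 + k_d θ_c)] = 0.411 × 1180 × (1050 − 3.33) × 13.3 / [3220 × (1 + 0.0670 × 13.3)] = 6.75×10^6 / 6089 = 1109 m³.

V ≈ 1110 m³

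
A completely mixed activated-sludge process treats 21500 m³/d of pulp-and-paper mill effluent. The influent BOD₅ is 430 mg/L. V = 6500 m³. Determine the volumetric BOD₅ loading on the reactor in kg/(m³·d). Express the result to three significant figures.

L_v = Q S₀ / V = 21500 × 430 × 10⁻³ / 6500 = 1.422 kg/(m³·d).

L_v ≈ 1.42 kg BOD₅/(m³·d)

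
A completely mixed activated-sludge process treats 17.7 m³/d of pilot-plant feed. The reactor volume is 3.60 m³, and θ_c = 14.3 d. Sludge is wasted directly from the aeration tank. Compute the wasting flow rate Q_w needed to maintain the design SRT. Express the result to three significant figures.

For wasting at MLVSS concentration, Q_w = V/θ_c = 3.600/14.3 = 0.2517 m³/d.

Q_w ≈ 0.252 m³/d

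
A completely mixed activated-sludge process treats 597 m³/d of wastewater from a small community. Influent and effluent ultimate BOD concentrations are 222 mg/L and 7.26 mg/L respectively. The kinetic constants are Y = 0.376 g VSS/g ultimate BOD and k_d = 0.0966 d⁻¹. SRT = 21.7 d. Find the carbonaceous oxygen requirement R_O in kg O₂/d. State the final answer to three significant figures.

Correct the yield for decay: Y_obs = Y/(1 + k_d θ_c) = 0.376 / (1 + 0.0966 × 21.7) = 0.376 / 3.096 = 0.1214.
ΔS = 222 − 7.26 = 214.7 mg/L, so the substrate removal rate is 597 × 214.7/1000 = 128.2 kg ultimate BOD/d.
Biomass synthesised: P_X = Y_obs × 128.2 = 15.57 kg VSS/d.
R_O = Q·(S₀ − S) − 1.42·P_X = 128.2 − 1.42 × 15.57 = 106.1 kg O₂/d.

R_O ≈ 106 kg O₂/d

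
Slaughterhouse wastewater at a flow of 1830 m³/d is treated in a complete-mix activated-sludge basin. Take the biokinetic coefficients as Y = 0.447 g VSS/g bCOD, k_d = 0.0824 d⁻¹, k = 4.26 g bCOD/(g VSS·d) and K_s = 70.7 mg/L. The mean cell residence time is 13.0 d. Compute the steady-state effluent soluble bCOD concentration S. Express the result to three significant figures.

S ≈ 6.46 mg/L

From the Monod/SRT balance for a CMAS, S = K_s·(1+k_d θ_c)/[θ_c·(Y k − k_d) − 1] = 70.7 × (1 + 0.0824 × 13.0) / [13.0 × (0.447 × 4.26 − 0.0824) − 1] = 146.4 / 22.68 = 6.455 mg/L.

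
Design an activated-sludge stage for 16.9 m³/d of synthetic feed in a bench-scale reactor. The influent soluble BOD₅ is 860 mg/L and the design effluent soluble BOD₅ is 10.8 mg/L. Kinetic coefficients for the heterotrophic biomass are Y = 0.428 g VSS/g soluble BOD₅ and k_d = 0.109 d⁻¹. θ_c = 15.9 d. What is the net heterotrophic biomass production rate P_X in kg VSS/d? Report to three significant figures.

P_X ≈ 2.25 kg VSS/d

The observed yield is Y_obs = Y/(1 + k_d·θ_c) = 0.428 / (1 + 0.109 × 15.9) = 0.428 / 2.733 = 0.1566 g VSS per g soluble BOD₅ removed.
Substrate removed = Q·(S₀ − S) = 16.9 m³/d × (860 − 10.8) g/m³ = 1.44×10^4 g/d = 14.35 kg/d.
P_X = Y_obs · Q(S₀ − S) = 0.1566 × 14.35 = 2.247 kg VSS/d.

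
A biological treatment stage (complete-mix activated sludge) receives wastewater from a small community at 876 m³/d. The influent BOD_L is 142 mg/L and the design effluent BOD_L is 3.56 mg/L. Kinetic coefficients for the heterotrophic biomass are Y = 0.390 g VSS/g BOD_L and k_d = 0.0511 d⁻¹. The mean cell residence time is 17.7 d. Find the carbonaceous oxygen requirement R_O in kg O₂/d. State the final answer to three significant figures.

R_O ≈ 86.0 kg O₂/d

Observed yield with endogenous decay: Y_obs = Y / (1 + k_d·θ_c) = 0.390 / (1 + 0.0511 × 17.7) = 0.390 / 1.904 = 0.2048 g VSS/g BOD_L.
Substrate removed = Q·(S₀ − S) = 876 m³/d × (142 − 3.56) g/m³ = 1.21×10^5 g/d = 121.3 kg/d.
P_X = Y_obs·Q·(S₀ − S) = 0.2048 × 121.3 = 24.83 kg VSS/d.
R_O = Q·(S₀ − S) − 1.42·P_X = 121.3 − 1.42 × 24.83 = 86.01 kg O₂/d.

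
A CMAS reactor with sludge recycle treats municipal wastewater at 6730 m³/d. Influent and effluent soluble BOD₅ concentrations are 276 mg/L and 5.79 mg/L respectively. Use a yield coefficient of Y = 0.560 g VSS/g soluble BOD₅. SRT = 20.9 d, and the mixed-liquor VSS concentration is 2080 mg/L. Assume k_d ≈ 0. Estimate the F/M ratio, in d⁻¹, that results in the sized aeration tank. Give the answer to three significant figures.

F/M ≈ 0.0873 d⁻¹

V·X = Y·Q·ΔS·θ_c gives V = 0.560 × 6730 × (276 − 5.79) × 20.9 / 2080 = 10233 m³.
F/M = applied load / biomass = Q·S₀/(V·X) = 6730 × 276 / (10233 × 2080) = 0.08727 d⁻¹.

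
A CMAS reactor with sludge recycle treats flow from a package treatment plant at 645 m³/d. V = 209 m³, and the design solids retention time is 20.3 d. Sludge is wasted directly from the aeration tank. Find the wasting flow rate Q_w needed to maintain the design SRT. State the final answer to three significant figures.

With mixed-liquor wasting, θ_c = V/Q_w, so Q_w = V/θ_c = 209.0/20.3 = 10.30 m³/d.

Q_w ≈ 10.3 m³/d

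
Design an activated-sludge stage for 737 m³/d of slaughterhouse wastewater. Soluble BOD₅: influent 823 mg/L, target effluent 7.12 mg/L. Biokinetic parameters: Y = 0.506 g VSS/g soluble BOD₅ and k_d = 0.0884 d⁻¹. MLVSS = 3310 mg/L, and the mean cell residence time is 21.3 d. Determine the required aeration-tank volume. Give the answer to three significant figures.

Steady-state biomass mass balance: V·X·(1 + k_d·θ_c) = Y·Q·(S₀ − S)·θ_c, so V = 0.506 × 737 × (823 − 7.12) × 21.3 / [3310 × (1 + 0.0884 × 21.3)] = 6.48×10^6 / 9542 = 679.1 m³.

V ≈ 679 m³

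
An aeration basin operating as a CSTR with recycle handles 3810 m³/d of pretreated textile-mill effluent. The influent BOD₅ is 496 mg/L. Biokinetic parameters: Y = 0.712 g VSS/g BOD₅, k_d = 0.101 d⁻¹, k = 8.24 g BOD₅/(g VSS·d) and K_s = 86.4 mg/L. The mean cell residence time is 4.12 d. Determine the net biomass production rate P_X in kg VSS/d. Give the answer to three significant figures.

P_X ≈ 940 kg VSS/d

For a completely mixed reactor with recycle the Lawrence–McCarty relation gives S = K_s·(1 + k_d·θ_c) / [θ_c·(Y·k − k_d) − 1] = 86.4 × (1 + 0.101 × 4.12) / [4.12 × (0.712 × 8.24 − 0.101) − 1] = 122.4 / 22.76 = 5.377 mg/L.
The observed yield is Y_obs = Y/(1 + k_d·θ_c) = 0.712 / (1 + 0.101 × 4.12) = 0.712 / 1.416 = 0.5028 g VSS per g BOD₅ removed.
Mass of BOD₅ removed per day: Q(S₀ − S) = 3810 × 490.6 g/m³ = 1869 kg/d.
Biomass produced: P_X = Y_obs·Q·ΔS = 0.5028 × 1869 ≈ 939.8 kg VSS/d.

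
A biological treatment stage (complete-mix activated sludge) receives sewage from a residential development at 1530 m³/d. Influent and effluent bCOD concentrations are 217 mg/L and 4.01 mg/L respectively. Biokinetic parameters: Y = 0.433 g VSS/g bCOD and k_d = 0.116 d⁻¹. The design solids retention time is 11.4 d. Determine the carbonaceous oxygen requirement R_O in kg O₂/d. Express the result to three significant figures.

Correct the yield for decay: Y_obs = Y/(1 + k_d θ_c) = 0.433 / (1 + 0.116 × 11.4) = 0.433 / 2.322 = 0.1864.
ΔS = 217 − 4.01 = 213.0 mg/L, so the substrate removal rate is 1530 × 213.0/1000 = 325.9 kg bCOD/d.
P_X = Y_obs·Q·(S₀ − S) = 0.1864 × 325.9 = 60.76 kg VSS/d.
R_O = Q·(S₀ − S) − 1.42·P_X = 325.9 − 1.42 × 60.76 = 239.6 kg O₂/d.

R_O ≈ 240 kg O₂/d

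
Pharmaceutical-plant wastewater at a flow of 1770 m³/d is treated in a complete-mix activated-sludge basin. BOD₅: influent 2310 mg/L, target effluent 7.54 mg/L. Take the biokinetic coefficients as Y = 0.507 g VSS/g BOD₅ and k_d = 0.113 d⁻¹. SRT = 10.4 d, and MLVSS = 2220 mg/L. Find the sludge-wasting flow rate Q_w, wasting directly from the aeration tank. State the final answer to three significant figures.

Q_w ≈ 428 m³/d

From the SRT design equation V = Y Q (S₀−S) θ_c / [X (1 + k_d θ_c)] = 0.507 × 1770 × (2310 − 7.54) × 10.4 / [2220 × (1 + 0.113 × 10.4)] = 2.15×10^7 / 4829 = 4450 m³.
For wasting at MLVSS concentration, Q_w = V/θ_c = 4450/10.4 = 427.9 m³/d.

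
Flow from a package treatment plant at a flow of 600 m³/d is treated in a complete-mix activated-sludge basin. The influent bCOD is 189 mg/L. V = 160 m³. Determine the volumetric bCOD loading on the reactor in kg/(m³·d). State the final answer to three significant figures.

L_v ≈ 0.709 kg bCOD/(m³·d)

Applied bCOD load per unit volume = Q·S₀/V = (600 × 189/1000)/160.0 = 0.7087 kg bCOD·m⁻³·d⁻¹.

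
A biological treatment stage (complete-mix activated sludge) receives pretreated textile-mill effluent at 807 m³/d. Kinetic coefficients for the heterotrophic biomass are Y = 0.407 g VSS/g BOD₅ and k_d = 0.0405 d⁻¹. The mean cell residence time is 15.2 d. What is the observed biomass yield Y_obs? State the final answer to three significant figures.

Y_obs = Y / (1 + k_d θ_c) = 0.407 / (1 + 0.0405 × 15.2) = 0.407 / 1.616 = 0.2519.

Y_obs ≈ 0.252 g VSS/g BOD₅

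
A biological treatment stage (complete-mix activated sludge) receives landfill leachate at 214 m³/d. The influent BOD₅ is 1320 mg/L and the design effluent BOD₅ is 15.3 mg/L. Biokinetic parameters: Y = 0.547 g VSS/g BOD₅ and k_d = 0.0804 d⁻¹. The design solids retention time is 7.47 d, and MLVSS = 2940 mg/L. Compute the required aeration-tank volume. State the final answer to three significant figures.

Steady-state biomass mass balance: V·X·(1 + k_d·θ_c) = Y·Q·(S₀ − S)·θ_c, so V = 0.547 × 214 × (1320 − 15.3) × 7.47 / [2940 × (1 + 0.0804 × 7.47)] = 1.14×10^6 / 4706 = 242.4 m³.

V ≈ 242 m³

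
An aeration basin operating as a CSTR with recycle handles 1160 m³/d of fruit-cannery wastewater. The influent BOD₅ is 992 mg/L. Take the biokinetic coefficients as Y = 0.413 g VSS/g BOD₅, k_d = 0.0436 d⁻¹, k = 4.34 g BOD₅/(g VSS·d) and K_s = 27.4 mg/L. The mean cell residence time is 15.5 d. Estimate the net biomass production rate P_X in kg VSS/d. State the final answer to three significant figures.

Effluent substrate depends only on kinetics and SRT: S = K_s(1 + k_d θ_c) / [θ_c(Yk − k_d) − 1] = 27.4 × (1 + 0.0436 × 15.5) / [15.5 × (0.413 × 4.34 − 0.0436) − 1] = 45.92 / 26.11 = 1.759 mg/L.
Y_obs = Y / (1 + k_d θ_c) = 0.413 / (1 + 0.0436 × 15.5) = 0.413 / 1.676 = 0.2464.
Mass of BOD₅ removed per day: Q(S₀ − S) = 1160 × 990.2 g/m³ = 1149 kg/d.
Net biomass production P_X = Y_obs × Q·(S₀ − S) = 0.2464 × 1149 = 283.1 kg VSS/d.

P_X ≈ 283 kg VSS/d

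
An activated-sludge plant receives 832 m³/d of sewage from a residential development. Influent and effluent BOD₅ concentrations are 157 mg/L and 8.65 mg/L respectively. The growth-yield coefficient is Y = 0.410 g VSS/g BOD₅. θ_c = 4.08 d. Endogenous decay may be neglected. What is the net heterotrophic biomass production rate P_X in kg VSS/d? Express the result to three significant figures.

No decay correction is needed, so Y_obs = Y = 0.410.
Mass of BOD₅ removed per day: Q(S₀ − S) = 832 × 148.3 g/m³ = 123.4 kg/d.
Net biomass production P_X = Y_obs × Q·(S₀ − S) = 0.4100 × 123.4 = 50.61 kg VSS/d.

P_X ≈ 50.6 kg VSS/d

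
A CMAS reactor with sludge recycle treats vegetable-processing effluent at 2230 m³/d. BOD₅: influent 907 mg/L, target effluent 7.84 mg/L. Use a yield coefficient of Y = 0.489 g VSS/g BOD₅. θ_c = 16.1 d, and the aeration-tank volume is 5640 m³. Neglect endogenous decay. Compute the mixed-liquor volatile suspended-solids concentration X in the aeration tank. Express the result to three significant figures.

X ≈ 2800 mg/L

Without decay, X = Y Q (S₀−S) θ_c / V = 0.489 × 2230 × (907 − 7.84) × 16.1 / 5640 = 2799 mg/L.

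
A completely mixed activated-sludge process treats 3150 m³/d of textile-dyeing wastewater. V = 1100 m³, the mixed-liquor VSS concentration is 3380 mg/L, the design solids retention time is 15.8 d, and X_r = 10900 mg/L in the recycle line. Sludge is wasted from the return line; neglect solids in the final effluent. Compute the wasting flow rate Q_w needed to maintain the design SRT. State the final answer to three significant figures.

Q_w ≈ 21.6 m³/d

Q_w = (V·X)/(θ_c X_r) = 1100 × 3380 / (15.8 × 10900) = 21.59 m³/d.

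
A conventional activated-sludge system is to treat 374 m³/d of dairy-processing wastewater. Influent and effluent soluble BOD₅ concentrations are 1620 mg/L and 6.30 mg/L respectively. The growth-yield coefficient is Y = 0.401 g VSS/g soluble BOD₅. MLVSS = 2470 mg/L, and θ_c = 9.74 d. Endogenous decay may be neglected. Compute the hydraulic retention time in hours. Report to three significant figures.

Biomass mass balance (decay neglected): V·X = Y·Q·(S₀ − S)·θ_c, so V = 0.401 × 374 × (1620 − 6.30) × 9.74 / 2470 = 954.3 m³.
Hydraulic retention time τ = V/Q = 954.3 / 374 = 2.552 d = 61.24 h.

τ ≈ 61.2 h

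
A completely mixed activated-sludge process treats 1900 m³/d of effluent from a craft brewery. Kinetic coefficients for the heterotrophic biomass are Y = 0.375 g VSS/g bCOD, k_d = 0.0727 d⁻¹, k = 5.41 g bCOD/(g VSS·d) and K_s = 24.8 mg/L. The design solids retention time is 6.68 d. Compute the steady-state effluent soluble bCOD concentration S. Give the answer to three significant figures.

S ≈ 3.05 mg/L

Effluent substrate depends only on kinetics and SRT: S = K_s(1 + k_d θ_c) / [θ_c(Yk − k_d) − 1] = 24.8 × (1 + 0.0727 × 6.68) / [6.68 × (0.375 × 5.41 − 0.0727) − 1] = 36.84 / 12.07 = 3.053 mg/L.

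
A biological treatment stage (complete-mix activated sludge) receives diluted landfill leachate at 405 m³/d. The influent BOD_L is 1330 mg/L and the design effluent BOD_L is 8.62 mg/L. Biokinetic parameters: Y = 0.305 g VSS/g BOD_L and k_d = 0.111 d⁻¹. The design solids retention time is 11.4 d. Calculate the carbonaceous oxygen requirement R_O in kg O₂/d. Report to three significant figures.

Y_obs = Y / (1 + k_d θ_c) = 0.305 / (1 + 0.111 × 11.4) = 0.305 / 2.265 = 0.1346.
ΔS = 1330 − 8.62 = 1321 mg/L, so the substrate removal rate is 405 × 1321/1000 = 535.2 kg BOD_L/d.
P_X = Y_obs·Q·(S₀ − S) = 0.1346 × 535.2 = 72.05 kg VSS/d.
R_O = Q·ΔS − 1.42 P_X = 535.2 − 102.3 = 432.8 kg O₂/d.

R_O ≈ 433 kg O₂/d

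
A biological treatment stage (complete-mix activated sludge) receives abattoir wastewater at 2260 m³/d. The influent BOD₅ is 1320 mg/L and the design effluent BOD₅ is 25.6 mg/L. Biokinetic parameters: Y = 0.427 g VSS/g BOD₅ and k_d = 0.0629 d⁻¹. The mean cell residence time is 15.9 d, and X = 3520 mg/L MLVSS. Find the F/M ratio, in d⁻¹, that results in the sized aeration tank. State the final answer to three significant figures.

F/M ≈ 0.300 d⁻¹

Rearranging the biomass balance for a CMAS with decay, V = Y·Q·ΔS·θ_c / [X·(1+k_d θ_c)] = 0.427 × 2260 × (1320 − 25.6) × 15.9 / [3520 × (1 + 0.0629 × 15.9)] = 1.99×10^7 / 7040 = 2821 m³.
F/M = applied load / biomass = Q·S₀/(V·X) = 2260 × 1320 / (2821 × 3520) = 0.3004 d⁻¹.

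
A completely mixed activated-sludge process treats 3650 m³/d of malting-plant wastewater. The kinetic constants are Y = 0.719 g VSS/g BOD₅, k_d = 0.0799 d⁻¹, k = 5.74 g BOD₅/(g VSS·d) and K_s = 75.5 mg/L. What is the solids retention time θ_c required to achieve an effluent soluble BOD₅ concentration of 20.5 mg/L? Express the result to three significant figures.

Specific growth rate at S = 20.5 mg/L: μ = YkS/(K_s+S) = 0.719·5.74·20.5/(75.5+20.5) = 0.8813 d⁻¹.
θ_c = 1/(μ − k_d) = 1/(0.8813 − 0.0799) = 1/0.8014 = 1.248 d.

θ_c ≈ 1.25 d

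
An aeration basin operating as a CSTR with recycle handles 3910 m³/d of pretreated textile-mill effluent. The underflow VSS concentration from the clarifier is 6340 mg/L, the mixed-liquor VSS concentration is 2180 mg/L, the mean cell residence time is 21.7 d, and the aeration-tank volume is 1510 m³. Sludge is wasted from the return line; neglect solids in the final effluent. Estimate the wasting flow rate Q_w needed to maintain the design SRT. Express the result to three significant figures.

Wasting from the return line (neglecting effluent solids): Q_w = V·X / (θ_c·X_r) = 1510 × 2180 / (21.7 × 6340) = 23.93 m³/d.

Q_w ≈ 23.9 m³/d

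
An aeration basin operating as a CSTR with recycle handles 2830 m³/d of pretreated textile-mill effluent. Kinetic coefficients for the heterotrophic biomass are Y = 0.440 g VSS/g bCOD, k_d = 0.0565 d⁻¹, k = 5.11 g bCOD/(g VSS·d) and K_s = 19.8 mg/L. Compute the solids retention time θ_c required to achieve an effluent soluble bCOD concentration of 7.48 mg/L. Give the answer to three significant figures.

From 1/θ_c = Y·k·S/(K_s + S) − k_d: Y·k·S/(K_s+S) = 0.440 × 5.11 × 7.48 / (19.8 + 7.48) = 0.6165 d⁻¹.
1/θ_c = 0.6165 − 0.0565 = 0.5600 d⁻¹, so θ_c = 1.786 d.

θ_c ≈ 1.79 d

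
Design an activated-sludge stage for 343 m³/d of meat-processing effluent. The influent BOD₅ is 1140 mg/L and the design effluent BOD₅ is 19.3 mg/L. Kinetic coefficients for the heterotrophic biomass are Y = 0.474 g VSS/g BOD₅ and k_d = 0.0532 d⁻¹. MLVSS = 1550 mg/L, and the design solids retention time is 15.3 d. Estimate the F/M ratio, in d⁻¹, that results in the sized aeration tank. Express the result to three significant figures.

Steady-state biomass mass balance: V·X·(1 + k_d·θ_c) = Y·Q·(S₀ − S)·θ_c, so V = 0.474 × 343 × (1140 − 19.3) × 15.3 / [1550 × (1 + 0.0532 × 15.3)] = 2.79×10^6 / 2812 = 991.5 m³.
Food-to-microorganism ratio F/M = Q S₀ / (V X) = 343 × 1140 / (991.5 × 1550) = 0.2544 d⁻¹.

F/M ≈ 0.254 d⁻¹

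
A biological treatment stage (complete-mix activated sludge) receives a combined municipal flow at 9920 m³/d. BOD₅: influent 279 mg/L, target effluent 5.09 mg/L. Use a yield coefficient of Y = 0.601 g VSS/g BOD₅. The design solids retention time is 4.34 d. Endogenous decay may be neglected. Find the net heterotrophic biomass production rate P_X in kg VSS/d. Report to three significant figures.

No decay correction is needed, so Y_obs = Y = 0.601.
Mass of BOD₅ removed per day: Q(S₀ − S) = 9920 × 273.9 g/m³ = 2717 kg/d.
P_X = Y_obs · Q(S₀ − S) = 0.6010 × 2717 = 1633 kg VSS/d.

P_X ≈ 1630 kg VSS/d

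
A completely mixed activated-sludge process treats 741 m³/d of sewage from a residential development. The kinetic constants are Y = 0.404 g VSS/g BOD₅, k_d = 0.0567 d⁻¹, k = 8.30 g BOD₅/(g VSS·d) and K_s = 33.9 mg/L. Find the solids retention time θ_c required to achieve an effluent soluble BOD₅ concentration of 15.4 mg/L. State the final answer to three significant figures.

θ_c ≈ 1.01 d

Specific growth rate at S = 15.4 mg/L: μ = YkS/(K_s+S) = 0.404·8.30·15.4/(33.9+15.4) = 1.047 d⁻¹.
θ_c = 1/(μ − k_d) = 1/(1.047 − 0.0567) = 1/0.9907 = 1.009 d.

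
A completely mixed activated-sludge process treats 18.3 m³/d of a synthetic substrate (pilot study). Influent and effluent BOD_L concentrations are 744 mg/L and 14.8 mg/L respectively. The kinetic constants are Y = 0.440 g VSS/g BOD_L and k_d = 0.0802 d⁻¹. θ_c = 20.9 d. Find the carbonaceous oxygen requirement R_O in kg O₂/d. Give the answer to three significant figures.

R_O ≈ 10.2 kg O₂/d

The observed yield is Y_obs = Y/(1 + k_d·θ_c) = 0.440 / (1 + 0.0802 × 20.9) = 0.440 / 2.676 = 0.1644 g VSS per g BOD_L removed.
Mass of BOD_L removed per day: Q(S₀ − S) = 18.3 × 729.2 g/m³ = 13.34 kg/d.
P_X = Y_obs·Q·(S₀ − S) = 0.1644 × 13.34 = 2.194 kg VSS/d.
Carbonaceous O₂ demand = substrate oxidised − cell-mass equivalent = 13.34 − 1.42 × 2.194 = 10.23 kg O₂/d.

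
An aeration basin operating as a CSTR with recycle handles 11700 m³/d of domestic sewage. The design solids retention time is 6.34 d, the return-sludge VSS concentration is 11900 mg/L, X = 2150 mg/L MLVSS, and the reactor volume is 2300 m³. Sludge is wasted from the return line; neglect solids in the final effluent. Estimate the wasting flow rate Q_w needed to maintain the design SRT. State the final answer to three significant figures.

Wasting from the return line (neglecting effluent solids): Q_w = V·X / (θ_c·X_r) = 2300 × 2150 / (6.34 × 11900) = 65.54 m³/d.

Q_w ≈ 65.5 m³/d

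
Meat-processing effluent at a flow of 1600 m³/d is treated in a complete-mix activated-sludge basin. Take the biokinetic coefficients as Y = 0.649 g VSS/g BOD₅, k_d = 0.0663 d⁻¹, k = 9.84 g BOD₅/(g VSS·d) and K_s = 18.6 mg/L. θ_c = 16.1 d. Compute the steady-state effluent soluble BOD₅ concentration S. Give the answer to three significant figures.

Effluent substrate depends only on kinetics and SRT: S = K_s(1 + k_d θ_c) / [θ_c(Yk − k_d) − 1] = 18.6 × (1 + 0.0663 × 16.1) / [16.1 × (0.649 × 9.84 − 0.0663) − 1] = 38.45 / 100.7 = 0.3817 mg/L.

S ≈ 0.382 mg/L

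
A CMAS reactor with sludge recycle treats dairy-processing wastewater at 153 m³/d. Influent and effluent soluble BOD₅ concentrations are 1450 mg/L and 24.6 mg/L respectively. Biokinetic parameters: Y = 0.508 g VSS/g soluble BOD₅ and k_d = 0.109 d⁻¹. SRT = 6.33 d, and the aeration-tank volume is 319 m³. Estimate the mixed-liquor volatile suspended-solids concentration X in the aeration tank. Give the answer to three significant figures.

X ≈ 1300 mg/L

Solving the biomass balance for X: X = Y Q (S₀−S) θ_c / [V (1+k_d θ_c)] = 0.508 × 153 × (1450 − 24.6) × 6.33 / [319 × (1 + 0.109 × 6.33)] = 1301 mg/L.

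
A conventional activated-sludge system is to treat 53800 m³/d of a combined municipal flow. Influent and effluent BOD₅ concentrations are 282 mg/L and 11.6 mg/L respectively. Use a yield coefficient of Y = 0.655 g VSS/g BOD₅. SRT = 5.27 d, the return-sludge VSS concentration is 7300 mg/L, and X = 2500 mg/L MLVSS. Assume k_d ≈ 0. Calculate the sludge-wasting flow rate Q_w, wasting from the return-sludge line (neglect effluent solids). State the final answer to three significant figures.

V·X = Y·Q·ΔS·θ_c gives V = 0.655 × 53800 × (282 − 11.6) × 5.27 / 2500 = 20086 m³.
Q_w = (V·X)/(θ_c X_r) = 20086 × 2500 / (5.27 × 7300) = 1305 m³/d.

Q_w ≈ 1310 m³/d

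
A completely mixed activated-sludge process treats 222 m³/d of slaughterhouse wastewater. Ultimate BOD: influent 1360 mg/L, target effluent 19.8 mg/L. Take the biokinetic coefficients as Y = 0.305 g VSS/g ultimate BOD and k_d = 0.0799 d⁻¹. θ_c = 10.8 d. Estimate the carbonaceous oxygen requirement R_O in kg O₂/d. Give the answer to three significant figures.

Y_obs = Y / (1 + k_d θ_c) = 0.305 / (1 + 0.0799 × 10.8) = 0.305 / 1.863 = 0.1637.
Mass of ultimate BOD removed per day: Q(S₀ − S) = 222 × 1340 g/m³ = 297.5 kg/d.
Net sludge production P_X = 0.1637 × 297.5 = 48.71 kg VSS/d.
R_O = Q·(S₀ − S) − 1.42·P_X = 297.5 − 1.42 × 48.71 = 228.4 kg O₂/d.

R_O ≈ 228 kg O₂/d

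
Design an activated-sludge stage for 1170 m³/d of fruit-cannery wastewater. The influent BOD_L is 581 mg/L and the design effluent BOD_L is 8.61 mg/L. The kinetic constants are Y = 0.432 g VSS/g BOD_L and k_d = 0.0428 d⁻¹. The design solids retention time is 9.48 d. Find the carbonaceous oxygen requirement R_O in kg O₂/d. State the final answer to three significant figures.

R_O ≈ 377 kg O₂/d

Observed yield with endogenous decay: Y_obs = Y / (1 + k_d·θ_c) = 0.432 / (1 + 0.0428 × 9.48) = 0.432 / 1.406 = 0.3073 g VSS/g BOD_L.
Q·(S₀ − S) = 1170 × (581 − 8.61) × 10⁻³ = 669.7 kg/d removed.
Net sludge production P_X = 0.3073 × 669.7 = 205.8 kg VSS/d.
Carbonaceous O₂ demand = substrate oxidised − cell-mass equivalent = 669.7 − 1.42 × 205.8 = 377.5 kg O₂/d.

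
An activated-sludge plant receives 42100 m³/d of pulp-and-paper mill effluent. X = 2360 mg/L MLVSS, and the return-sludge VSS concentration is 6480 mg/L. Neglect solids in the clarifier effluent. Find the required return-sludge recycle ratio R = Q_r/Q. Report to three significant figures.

R = Q_r/Q = X/(X_r − X) = 2360 / (6480 − 2360) = 0.5728.

R ≈ 0.573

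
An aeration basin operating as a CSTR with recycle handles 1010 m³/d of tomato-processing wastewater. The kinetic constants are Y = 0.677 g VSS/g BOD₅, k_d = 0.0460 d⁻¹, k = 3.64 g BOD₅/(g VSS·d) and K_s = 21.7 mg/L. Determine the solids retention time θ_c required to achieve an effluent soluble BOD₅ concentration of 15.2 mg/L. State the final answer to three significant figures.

θ_c ≈ 1.03 d

Specific growth rate at S = 15.2 mg/L: μ = YkS/(K_s+S) = 0.677·3.64·15.2/(21.7+15.2) = 1.015 d⁻¹.
1/θ_c = 1.015 − 0.0460 = 0.9691 d⁻¹, so θ_c = 1.032 d.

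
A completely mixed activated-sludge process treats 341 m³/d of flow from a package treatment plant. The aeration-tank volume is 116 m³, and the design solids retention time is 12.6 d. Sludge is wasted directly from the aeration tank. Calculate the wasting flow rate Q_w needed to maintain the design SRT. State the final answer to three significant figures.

Q_w ≈ 9.21 m³/d

Wasting from the aeration tank: Q_w = V / θ_c = 116.0 / 12.6 = 9.206 m³/d.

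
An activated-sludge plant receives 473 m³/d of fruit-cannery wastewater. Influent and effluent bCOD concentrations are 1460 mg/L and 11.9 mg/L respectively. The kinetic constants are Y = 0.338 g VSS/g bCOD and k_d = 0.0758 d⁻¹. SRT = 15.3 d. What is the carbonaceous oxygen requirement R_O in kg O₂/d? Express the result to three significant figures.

The observed yield is Y_obs = Y/(1 + k_d·θ_c) = 0.338 / (1 + 0.0758 × 15.3) = 0.338 / 2.160 = 0.1565 g VSS per g bCOD removed.
ΔS = 1460 − 11.9 = 1448 mg/L, so the substrate removal rate is 473 × 1448/1000 = 685.0 kg bCOD/d.
Biomass synthesised: P_X = Y_obs × 685.0 = 107.2 kg VSS/d.
R_O = Q·(S₀ − S) − 1.42·P_X = 685.0 − 1.42 × 107.2 = 532.7 kg O₂/d.

R_O ≈ 533 kg O₂/d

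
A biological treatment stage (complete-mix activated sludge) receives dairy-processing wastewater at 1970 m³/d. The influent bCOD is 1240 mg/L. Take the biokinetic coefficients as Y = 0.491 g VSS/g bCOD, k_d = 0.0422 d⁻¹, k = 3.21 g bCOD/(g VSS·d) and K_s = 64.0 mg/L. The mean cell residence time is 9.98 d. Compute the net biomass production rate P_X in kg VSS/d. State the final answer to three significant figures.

From the Monod/SRT balance for a CMAS, S = K_s·(1+k_d θ_c)/[θ_c·(Y k − k_d) − 1] = 64.0 × (1 + 0.0422 × 9.98) / [9.98 × (0.491 × 3.21 − 0.0422) − 1] = 90.95 / 14.31 = 6.357 mg/L.
The observed yield is Y_obs = Y/(1 + k_d·θ_c) = 0.491 / (1 + 0.0422 × 9.98) = 0.491 / 1.421 = 0.3455 g VSS per g bCOD removed.
Substrate removed = Q·(S₀ − S) = 1970 m³/d × (1240 − 6.36) g/m³ = 2.43×10^6 g/d = 2430 kg/d.
Biomass produced: P_X = Y_obs·Q·ΔS = 0.3455 × 2430 ≈ 839.6 kg VSS/d.

P_X ≈ 840 kg VSS/d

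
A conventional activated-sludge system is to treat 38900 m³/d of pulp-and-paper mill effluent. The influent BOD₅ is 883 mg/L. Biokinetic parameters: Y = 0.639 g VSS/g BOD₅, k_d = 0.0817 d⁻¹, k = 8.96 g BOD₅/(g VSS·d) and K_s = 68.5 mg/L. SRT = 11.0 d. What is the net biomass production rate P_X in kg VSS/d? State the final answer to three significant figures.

P_X ≈ 11500 kg VSS/d

For a completely mixed reactor with recycle the Lawrence–McCarty relation gives S = K_s·(1 + k_d·θ_c) / [θ_c·(Y·k − k_d) − 1] = 68.5 × (1 + 0.0817 × 11.0) / [11.0 × (0.639 × 8.96 − 0.0817) − 1] = 130.1 / 61.08 = 2.129 mg/L.
Observed yield with endogenous decay: Y_obs = Y / (1 + k_d·θ_c) = 0.639 / (1 + 0.0817 × 11.0) = 0.639 / 1.899 = 0.3365 g VSS/g BOD₅.
Substrate removed = Q·(S₀ − S) = 38900 m³/d × (883 − 2.13) g/m³ = 3.43×10^7 g/d = 34266 kg/d.
So the net sludge growth is P_X = 0.3365 × 34266 = 11532 kg VSS/d.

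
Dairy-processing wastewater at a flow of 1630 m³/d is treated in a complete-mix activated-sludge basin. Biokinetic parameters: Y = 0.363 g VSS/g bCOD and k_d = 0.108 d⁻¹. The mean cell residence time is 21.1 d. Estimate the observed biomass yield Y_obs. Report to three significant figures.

The observed yield is Y_obs = Y/(1 + k_d·θ_c) = 0.363 / (1 + 0.108 × 21.1) = 0.363 / 3.279 = 0.1107 g VSS per g bCOD removed.

Y_obs ≈ 0.111 g VSS/g bCOD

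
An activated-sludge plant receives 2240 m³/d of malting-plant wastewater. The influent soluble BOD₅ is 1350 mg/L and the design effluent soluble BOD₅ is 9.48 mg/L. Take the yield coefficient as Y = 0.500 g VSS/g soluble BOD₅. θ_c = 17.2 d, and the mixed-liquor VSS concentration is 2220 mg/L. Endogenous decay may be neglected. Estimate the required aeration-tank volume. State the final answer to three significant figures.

V ≈ 11600 m³

V·X = Y·Q·ΔS·θ_c gives V = 0.500 × 2240 × (1350 − 9.48) × 17.2 / 2220 = 11632 m³.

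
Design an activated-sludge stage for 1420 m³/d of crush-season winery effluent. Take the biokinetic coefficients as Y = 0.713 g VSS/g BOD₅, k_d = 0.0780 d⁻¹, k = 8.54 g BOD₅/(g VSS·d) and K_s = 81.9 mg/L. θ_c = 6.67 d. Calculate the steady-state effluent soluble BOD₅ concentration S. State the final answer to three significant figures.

For a completely mixed reactor with recycle the Lawrence–McCarty relation gives S = K_s·(1 + k_d·θ_c) / [θ_c·(Y·k − k_d) − 1] = 81.9 × (1 + 0.0780 × 6.67) / [6.67 × (0.713 × 8.54 − 0.0780) − 1] = 124.5 / 39.09 = 3.185 mg/L.

S ≈ 3.18 mg/L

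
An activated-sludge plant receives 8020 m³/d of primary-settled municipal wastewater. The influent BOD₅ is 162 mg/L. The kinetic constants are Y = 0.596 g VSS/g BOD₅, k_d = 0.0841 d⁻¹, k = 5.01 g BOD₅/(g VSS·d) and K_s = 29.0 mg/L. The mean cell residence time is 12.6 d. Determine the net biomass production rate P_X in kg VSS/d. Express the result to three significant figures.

Effluent substrate depends only on kinetics and SRT: S = K_s(1 + k_d θ_c) / [θ_c(Yk − k_d) − 1] = 29.0 × (1 + 0.0841 × 12.6) / [12.6 × (0.596 × 5.01 − 0.0841) − 1] = 59.73 / 35.56 = 1.680 mg/L.
Observed yield with endogenous decay: Y_obs = Y / (1 + k_d·θ_c) = 0.596 / (1 + 0.0841 × 12.6) = 0.596 / 2.060 = 0.2894 g VSS/g BOD₅.
Substrate removed = Q·(S₀ − S) = 8020 m³/d × (162 − 1.68) g/m³ = 1.29×10^6 g/d = 1286 kg/d.
So the net sludge growth is P_X = 0.2894 × 1286 = 372.1 kg VSS/d.

P_X ≈ 372 kg VSS/d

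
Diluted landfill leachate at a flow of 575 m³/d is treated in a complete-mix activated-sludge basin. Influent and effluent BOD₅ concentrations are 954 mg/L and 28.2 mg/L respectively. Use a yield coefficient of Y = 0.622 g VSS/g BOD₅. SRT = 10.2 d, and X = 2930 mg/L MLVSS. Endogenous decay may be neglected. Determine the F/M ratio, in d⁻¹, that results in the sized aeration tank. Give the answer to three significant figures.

V·X = Y·Q·ΔS·θ_c gives V = 0.622 × 575 × (954 − 28.2) × 10.2 / 2930 = 1153 m³.
Food-to-microorganism ratio F/M = Q S₀ / (V X) = 575 × 954 / (1153 × 2930) = 0.1624 d⁻¹.

F/M ≈ 0.162 d⁻¹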